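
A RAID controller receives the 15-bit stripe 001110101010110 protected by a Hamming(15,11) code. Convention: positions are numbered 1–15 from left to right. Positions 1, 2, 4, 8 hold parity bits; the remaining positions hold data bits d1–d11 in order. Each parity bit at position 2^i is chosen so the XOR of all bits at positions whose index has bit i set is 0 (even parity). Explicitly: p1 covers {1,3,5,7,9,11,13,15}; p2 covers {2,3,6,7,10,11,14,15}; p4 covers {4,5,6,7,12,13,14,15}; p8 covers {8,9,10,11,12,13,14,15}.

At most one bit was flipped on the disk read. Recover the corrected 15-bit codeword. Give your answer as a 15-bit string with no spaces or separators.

s1 (pos 1,3,5,7,9,11,13,15): 0⊕1⊕1⊕1⊕1⊕1⊕1⊕0 = 0
s2 (pos 2,3,6,7,10,11,14,15): 0⊕1⊕0⊕1⊕0⊕1⊕1⊕0 = 0
s4 (pos 4,5,6,7,12,13,14,15): 1⊕1⊕0⊕1⊕0⊕1⊕1⊕0 = 1
s8 (pos 8,9,10,11,12,13,14,15): 0⊕1⊕0⊕1⊕0⊕1⊕1⊕0 = 0
Syndrome s8…s1 = 0100 → error at position 4.
Flip position 4: 001110101010110 → 001010101010110

001010101010110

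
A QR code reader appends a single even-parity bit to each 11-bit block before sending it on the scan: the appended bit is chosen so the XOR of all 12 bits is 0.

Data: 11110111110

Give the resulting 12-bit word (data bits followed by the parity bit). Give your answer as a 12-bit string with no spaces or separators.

XOR of the 11 data bits: 1⊕1⊕1⊕1⊕0⊕1⊕1⊕1⊕1⊕1⊕0 = 1
Parity bit = 1 (so all 12 bits XOR to 0).

111101111101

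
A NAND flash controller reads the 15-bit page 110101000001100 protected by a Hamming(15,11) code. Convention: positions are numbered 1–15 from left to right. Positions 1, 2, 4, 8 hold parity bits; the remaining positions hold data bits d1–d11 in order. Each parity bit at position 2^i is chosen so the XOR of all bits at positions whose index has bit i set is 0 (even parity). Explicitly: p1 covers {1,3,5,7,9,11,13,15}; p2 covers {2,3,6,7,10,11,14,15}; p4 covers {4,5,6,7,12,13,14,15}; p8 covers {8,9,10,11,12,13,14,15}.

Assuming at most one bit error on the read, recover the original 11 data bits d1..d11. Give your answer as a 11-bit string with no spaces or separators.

s1 (pos 1,3,5,7,9,11,13,15): 1⊕0⊕0⊕0⊕0⊕0⊕1⊕0 = 0
s2 (pos 2,3,6,7,10,11,14,15): 1⊕0⊕1⊕0⊕0⊕0⊕0⊕0 = 0
s4 (pos 4,5,6,7,12,13,14,15): 1⊕0⊕1⊕0⊕1⊕1⊕0⊕0 = 0
s8 (pos 8,9,10,11,12,13,14,15): 0⊕0⊕0⊕0⊕1⊕1⊕0⊕0 = 0
Syndrome s8…s1 = 0000 → no error.
Read data bits from positions 3,5,6,7,9,10,11,12,13,14,15: 00100001100

00100001100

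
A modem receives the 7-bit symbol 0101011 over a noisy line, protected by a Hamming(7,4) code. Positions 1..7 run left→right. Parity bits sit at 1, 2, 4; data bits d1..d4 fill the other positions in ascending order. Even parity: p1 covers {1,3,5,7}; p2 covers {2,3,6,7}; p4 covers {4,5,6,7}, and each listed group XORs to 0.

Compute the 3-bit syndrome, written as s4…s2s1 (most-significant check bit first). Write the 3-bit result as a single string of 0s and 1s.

111

s1 (pos 1,3,5,7): 0⊕0⊕0⊕1 = 1
s2 (pos 2,3,6,7): 1⊕0⊕1⊕1 = 1
s4 (pos 4,5,6,7): 1⊕0⊕1⊕1 = 1
Syndrome s4…s1 = 111 → error at position 7.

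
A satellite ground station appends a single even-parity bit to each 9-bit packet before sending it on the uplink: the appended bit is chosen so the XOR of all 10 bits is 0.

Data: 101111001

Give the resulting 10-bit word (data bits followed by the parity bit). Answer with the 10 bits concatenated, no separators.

1011110010

XOR of the 9 data bits: 1⊕0⊕1⊕1⊕1⊕1⊕0⊕0⊕1 = 0
Parity bit = 0 (so all 10 bits XOR to 0).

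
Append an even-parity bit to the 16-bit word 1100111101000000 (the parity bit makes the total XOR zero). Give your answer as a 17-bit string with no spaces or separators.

XOR of the 16 data bits: 1⊕1⊕0⊕0⊕1⊕1⊕1⊕1⊕0⊕1⊕0⊕0⊕0⊕0⊕0⊕0 = 1
Parity bit = 1 (so all 17 bits XOR to 0).

11001111010000001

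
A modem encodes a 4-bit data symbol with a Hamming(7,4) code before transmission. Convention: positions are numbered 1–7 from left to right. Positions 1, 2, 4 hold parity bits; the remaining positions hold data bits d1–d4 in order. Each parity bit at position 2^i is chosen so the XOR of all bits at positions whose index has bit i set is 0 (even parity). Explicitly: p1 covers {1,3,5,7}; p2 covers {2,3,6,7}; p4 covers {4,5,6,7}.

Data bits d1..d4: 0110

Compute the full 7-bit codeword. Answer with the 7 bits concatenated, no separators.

Place data at non-parity positions: p1 p2 0 p4 1 1 0
p1 (pos 1,3,5,7): XOR of data positions = 0⊕1⊕0 = 1
p2 (pos 2,3,6,7): XOR of data positions = 0⊕1⊕0 = 1
p4 (pos 4,5,6,7): XOR of data positions = 1⊕1⊕0 = 0
Codeword: 1100110

1100110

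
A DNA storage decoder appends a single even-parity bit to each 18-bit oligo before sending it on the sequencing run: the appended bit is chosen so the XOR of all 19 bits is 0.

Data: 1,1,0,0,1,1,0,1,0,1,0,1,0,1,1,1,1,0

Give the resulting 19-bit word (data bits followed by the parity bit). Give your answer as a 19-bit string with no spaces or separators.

1100110101010111101

XOR of the 18 data bits: 1⊕1⊕0⊕0⊕1⊕1⊕0⊕1⊕0⊕1⊕0⊕1⊕0⊕1⊕1⊕1⊕1⊕0 = 1
Parity bit = 1 (so all 19 bits XOR to 0).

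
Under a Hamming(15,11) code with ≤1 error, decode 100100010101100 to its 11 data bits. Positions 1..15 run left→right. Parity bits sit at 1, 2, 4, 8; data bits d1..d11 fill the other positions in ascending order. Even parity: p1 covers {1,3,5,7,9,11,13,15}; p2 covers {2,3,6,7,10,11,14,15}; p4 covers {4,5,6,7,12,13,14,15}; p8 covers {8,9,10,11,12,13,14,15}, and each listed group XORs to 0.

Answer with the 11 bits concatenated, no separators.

s1 (pos 1,3,5,7,9,11,13,15): 1⊕0⊕0⊕0⊕0⊕0⊕1⊕0 = 0
s2 (pos 2,3,6,7,10,11,14,15): 0⊕0⊕0⊕0⊕1⊕0⊕0⊕0 = 1
s4 (pos 4,5,6,7,12,13,14,15): 1⊕0⊕0⊕0⊕1⊕1⊕0⊕0 = 1
s8 (pos 8,9,10,11,12,13,14,15): 1⊕0⊕1⊕0⊕1⊕1⊕0⊕0 = 0
Syndrome s8…s1 = 0110 → error at position 6.
Flip position 6: 100100010101100 → 100101010101100
Read data bits from positions 3,5,6,7,9,10,11,12,13,14,15: 00100101100

00100101100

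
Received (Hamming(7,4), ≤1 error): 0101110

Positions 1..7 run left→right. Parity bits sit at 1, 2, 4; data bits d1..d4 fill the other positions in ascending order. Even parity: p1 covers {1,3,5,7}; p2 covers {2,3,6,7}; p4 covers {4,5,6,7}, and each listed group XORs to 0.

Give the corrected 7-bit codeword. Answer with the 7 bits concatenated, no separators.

0101010

s1 (pos 1,3,5,7): 0⊕0⊕1⊕0 = 1
s2 (pos 2,3,6,7): 1⊕0⊕1⊕0 = 0
s4 (pos 4,5,6,7): 1⊕1⊕1⊕0 = 1
Syndrome s4…s1 = 101 → error at position 5.
Flip position 5: 0101110 → 0101010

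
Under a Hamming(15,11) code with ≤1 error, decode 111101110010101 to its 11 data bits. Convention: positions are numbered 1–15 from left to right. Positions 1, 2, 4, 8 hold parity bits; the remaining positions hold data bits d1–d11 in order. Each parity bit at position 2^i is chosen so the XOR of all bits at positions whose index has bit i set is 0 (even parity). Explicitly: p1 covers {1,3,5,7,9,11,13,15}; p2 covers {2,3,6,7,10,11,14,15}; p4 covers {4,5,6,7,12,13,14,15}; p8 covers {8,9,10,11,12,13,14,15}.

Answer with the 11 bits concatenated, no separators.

10110010101

s1 (pos 1,3,5,7,9,11,13,15): 1⊕1⊕0⊕1⊕0⊕1⊕1⊕1 = 0
s2 (pos 2,3,6,7,10,11,14,15): 1⊕1⊕1⊕1⊕0⊕1⊕0⊕1 = 0
s4 (pos 4,5,6,7,12,13,14,15): 1⊕0⊕1⊕1⊕0⊕1⊕0⊕1 = 1
s8 (pos 8,9,10,11,12,13,14,15): 1⊕0⊕0⊕1⊕0⊕1⊕0⊕1 = 0
Syndrome s8…s1 = 0100 → error at position 4.
Flip position 4: 111101110010101 → 111001110010101
Read data bits from positions 3,5,6,7,9,10,11,12,13,14,15: 10110010101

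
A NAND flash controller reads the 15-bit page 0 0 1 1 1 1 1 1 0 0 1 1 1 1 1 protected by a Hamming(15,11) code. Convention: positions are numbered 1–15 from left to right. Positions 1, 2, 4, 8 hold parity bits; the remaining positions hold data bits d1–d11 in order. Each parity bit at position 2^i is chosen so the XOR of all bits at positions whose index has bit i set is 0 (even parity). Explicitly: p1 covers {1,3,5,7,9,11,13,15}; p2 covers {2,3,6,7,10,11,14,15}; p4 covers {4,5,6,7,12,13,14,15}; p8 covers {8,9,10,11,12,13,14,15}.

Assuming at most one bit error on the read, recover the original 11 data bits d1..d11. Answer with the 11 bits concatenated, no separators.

s1 (pos 1,3,5,7,9,11,13,15): 0⊕1⊕1⊕1⊕0⊕1⊕1⊕1 = 0
s2 (pos 2,3,6,7,10,11,14,15): 0⊕1⊕1⊕1⊕0⊕1⊕1⊕1 = 0
s4 (pos 4,5,6,7,12,13,14,15): 1⊕1⊕1⊕1⊕1⊕1⊕1⊕1 = 0
s8 (pos 8,9,10,11,12,13,14,15): 1⊕0⊕0⊕1⊕1⊕1⊕1⊕1 = 0
Syndrome s8…s1 = 0000 → no error.
Read data bits from positions 3,5,6,7,9,10,11,12,13,14,15: 11110011111

11110011111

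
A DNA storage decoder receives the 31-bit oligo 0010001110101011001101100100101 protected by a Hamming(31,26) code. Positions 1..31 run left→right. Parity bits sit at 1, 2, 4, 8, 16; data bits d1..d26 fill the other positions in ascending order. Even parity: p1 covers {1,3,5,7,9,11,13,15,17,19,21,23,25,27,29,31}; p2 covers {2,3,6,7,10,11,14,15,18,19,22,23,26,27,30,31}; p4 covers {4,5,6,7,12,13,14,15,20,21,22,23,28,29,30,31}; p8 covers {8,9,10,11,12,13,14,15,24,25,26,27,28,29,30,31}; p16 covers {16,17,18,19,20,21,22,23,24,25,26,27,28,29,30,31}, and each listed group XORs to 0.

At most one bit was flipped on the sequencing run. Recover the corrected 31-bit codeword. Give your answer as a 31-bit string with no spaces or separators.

s1 (pos 1,3,5,7,9,11,13,15,17,19,21,23,25,27,29,31): 0⊕1⊕0⊕1⊕1⊕1⊕1⊕1⊕0⊕1⊕0⊕1⊕0⊕0⊕1⊕1 = 0
s2 (pos 2,3,6,7,10,11,14,15,18,19,22,23,26,27,30,31): 0⊕1⊕0⊕1⊕0⊕1⊕0⊕1⊕0⊕1⊕1⊕1⊕1⊕0⊕0⊕1 = 1
s4 (pos 4,5,6,7,12,13,14,15,20,21,22,23,28,29,30,31): 0⊕0⊕0⊕1⊕0⊕1⊕0⊕1⊕1⊕0⊕1⊕1⊕0⊕1⊕0⊕1 = 0
s8 (pos 8,9,10,11,12,13,14,15,24,25,26,27,28,29,30,31): 1⊕1⊕0⊕1⊕0⊕1⊕0⊕1⊕0⊕0⊕1⊕0⊕0⊕1⊕0⊕1 = 0
s16 (pos 16,17,18,19,20,21,22,23,24,25,26,27,28,29,30,31): 1⊕0⊕0⊕1⊕1⊕0⊕1⊕1⊕0⊕0⊕1⊕0⊕0⊕1⊕0⊕1 = 0
Syndrome s16…s1 = 00010 → error at position 2.
Flip position 2: 0010001110101011001101100100101 → 0110001110101011001101100100101

0110001110101011001101100100101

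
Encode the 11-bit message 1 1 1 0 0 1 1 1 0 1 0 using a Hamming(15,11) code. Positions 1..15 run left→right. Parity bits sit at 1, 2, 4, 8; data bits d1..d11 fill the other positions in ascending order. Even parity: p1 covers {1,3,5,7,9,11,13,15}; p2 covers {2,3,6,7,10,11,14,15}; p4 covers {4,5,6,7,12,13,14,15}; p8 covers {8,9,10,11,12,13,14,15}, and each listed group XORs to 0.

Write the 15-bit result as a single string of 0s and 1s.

Place data at non-parity positions: p1 p2 1 p4 1 1 0 p8 0 1 1 1 0 1 0
p1 (pos 1,3,5,7,9,11,13,15): XOR of data positions = 1⊕1⊕0⊕0⊕1⊕0⊕0 = 1
p2 (pos 2,3,6,7,10,11,14,15): XOR of data positions = 1⊕1⊕0⊕1⊕1⊕1⊕0 = 1
p4 (pos 4,5,6,7,12,13,14,15): XOR of data positions = 1⊕1⊕0⊕1⊕0⊕1⊕0 = 0
p8 (pos 8,9,10,11,12,13,14,15): XOR of data positions = 0⊕1⊕1⊕1⊕0⊕1⊕0 = 0
Codeword: 111011000111010

111011000111010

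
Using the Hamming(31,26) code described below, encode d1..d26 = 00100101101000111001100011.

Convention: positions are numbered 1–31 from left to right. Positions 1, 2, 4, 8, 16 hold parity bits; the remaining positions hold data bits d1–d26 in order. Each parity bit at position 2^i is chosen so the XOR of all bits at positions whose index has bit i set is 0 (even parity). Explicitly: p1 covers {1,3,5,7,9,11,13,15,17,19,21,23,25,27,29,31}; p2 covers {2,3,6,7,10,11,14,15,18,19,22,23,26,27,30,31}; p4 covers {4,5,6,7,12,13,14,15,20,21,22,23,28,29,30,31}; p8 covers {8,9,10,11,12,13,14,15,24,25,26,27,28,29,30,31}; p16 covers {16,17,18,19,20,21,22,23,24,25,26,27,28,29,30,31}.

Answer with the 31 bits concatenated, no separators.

1101010001011011000111001100011

Place data at non-parity positions: p1 p2 0 p4 0 1 0 p8 0 1 0 1 1 0 1 p16 0 0 0 1 1 1 0 0 1 1 0 0 0 1 1
p1 (pos 1,3,5,7,9,11,13,15,17,19,21,23,25,27,29,31): XOR of data positions = 0⊕0⊕0⊕0⊕0⊕1⊕1⊕0⊕0⊕1⊕0⊕1⊕0⊕0⊕1 = 1
p2 (pos 2,3,6,7,10,11,14,15,18,19,22,23,26,27,30,31): XOR of data positions = 0⊕1⊕0⊕1⊕0⊕0⊕1⊕0⊕0⊕1⊕0⊕1⊕0⊕1⊕1 = 1
p4 (pos 4,5,6,7,12,13,14,15,20,21,22,23,28,29,30,31): XOR of data positions = 0⊕1⊕0⊕1⊕1⊕0⊕1⊕1⊕1⊕1⊕0⊕0⊕0⊕1⊕1 = 1
p8 (pos 8,9,10,11,12,13,14,15,24,25,26,27,28,29,30,31): XOR of data positions = 0⊕1⊕0⊕1⊕1⊕0⊕1⊕0⊕1⊕1⊕0⊕0⊕0⊕1⊕1 = 0
p16 (pos 16,17,18,19,20,21,22,23,24,25,26,27,28,29,30,31): XOR of data positions = 0⊕0⊕0⊕1⊕1⊕1⊕0⊕0⊕1⊕1⊕0⊕0⊕0⊕1⊕1 = 1
Codeword: 1101010001011011000111001100011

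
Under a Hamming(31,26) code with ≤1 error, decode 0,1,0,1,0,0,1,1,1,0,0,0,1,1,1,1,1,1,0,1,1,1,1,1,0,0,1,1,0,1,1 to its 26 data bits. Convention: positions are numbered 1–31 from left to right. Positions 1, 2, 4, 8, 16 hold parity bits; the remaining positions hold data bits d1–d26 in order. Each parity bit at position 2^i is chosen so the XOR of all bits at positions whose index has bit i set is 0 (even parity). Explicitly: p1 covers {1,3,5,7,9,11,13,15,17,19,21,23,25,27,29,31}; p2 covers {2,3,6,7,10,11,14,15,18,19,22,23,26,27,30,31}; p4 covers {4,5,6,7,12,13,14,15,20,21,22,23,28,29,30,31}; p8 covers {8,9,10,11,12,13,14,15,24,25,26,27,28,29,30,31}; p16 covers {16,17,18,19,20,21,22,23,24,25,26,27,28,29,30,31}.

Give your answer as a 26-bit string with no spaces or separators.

00011000111110111110011011

s1 (pos 1,3,5,7,9,11,13,15,17,19,21,23,25,27,29,31): 0⊕0⊕0⊕1⊕1⊕0⊕1⊕1⊕1⊕0⊕1⊕1⊕0⊕1⊕0⊕1 = 1
s2 (pos 2,3,6,7,10,11,14,15,18,19,22,23,26,27,30,31): 1⊕0⊕0⊕1⊕0⊕0⊕1⊕1⊕1⊕0⊕1⊕1⊕0⊕1⊕1⊕1 = 0
s4 (pos 4,5,6,7,12,13,14,15,20,21,22,23,28,29,30,31): 1⊕0⊕0⊕1⊕0⊕1⊕1⊕1⊕1⊕1⊕1⊕1⊕1⊕0⊕1⊕1 = 0
s8 (pos 8,9,10,11,12,13,14,15,24,25,26,27,28,29,30,31): 1⊕1⊕0⊕0⊕0⊕1⊕1⊕1⊕1⊕0⊕0⊕1⊕1⊕0⊕1⊕1 = 0
s16 (pos 16,17,18,19,20,21,22,23,24,25,26,27,28,29,30,31): 1⊕1⊕1⊕0⊕1⊕1⊕1⊕1⊕1⊕0⊕0⊕1⊕1⊕0⊕1⊕1 = 0
Syndrome s16…s1 = 00001 → error at position 1.
Flip position 1: 0101001110001111110111110011011 → 1101001110001111110111110011011
Read data bits from positions 3,5,6,7,9,10,11,12,13,14,15,17,18,19,20,21,22,23,24,25,26,27,28,29,30,31: 00011000111110111110011011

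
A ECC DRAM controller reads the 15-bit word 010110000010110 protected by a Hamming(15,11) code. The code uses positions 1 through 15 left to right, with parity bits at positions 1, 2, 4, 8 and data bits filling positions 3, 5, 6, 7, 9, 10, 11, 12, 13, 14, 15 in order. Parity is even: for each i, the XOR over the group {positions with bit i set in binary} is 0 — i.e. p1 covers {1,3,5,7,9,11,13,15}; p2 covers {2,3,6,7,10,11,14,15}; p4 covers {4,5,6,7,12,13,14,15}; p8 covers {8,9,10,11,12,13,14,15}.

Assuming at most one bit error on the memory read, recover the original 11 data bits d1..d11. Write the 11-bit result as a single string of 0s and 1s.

s1 (pos 1,3,5,7,9,11,13,15): 0⊕0⊕1⊕0⊕0⊕1⊕1⊕0 = 1
s2 (pos 2,3,6,7,10,11,14,15): 1⊕0⊕0⊕0⊕0⊕1⊕1⊕0 = 1
s4 (pos 4,5,6,7,12,13,14,15): 1⊕1⊕0⊕0⊕0⊕1⊕1⊕0 = 0
s8 (pos 8,9,10,11,12,13,14,15): 0⊕0⊕0⊕1⊕0⊕1⊕1⊕0 = 1
Syndrome s8…s1 = 1011 → error at position 11.
Flip position 11: 010110000010110 → 010110000000110
Read data bits from positions 3,5,6,7,9,10,11,12,13,14,15: 01000000110

01000000110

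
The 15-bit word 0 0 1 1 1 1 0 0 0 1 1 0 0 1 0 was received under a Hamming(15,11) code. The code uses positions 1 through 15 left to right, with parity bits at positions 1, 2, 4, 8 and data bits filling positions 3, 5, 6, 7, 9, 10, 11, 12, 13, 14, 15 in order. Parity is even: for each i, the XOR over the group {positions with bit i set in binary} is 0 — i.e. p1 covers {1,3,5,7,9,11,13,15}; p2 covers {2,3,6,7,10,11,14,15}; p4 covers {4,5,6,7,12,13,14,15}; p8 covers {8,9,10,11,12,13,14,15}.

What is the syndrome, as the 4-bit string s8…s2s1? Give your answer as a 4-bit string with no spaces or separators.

1011

s1 (pos 1,3,5,7,9,11,13,15): 0⊕1⊕1⊕0⊕0⊕1⊕0⊕0 = 1
s2 (pos 2,3,6,7,10,11,14,15): 0⊕1⊕1⊕0⊕1⊕1⊕1⊕0 = 1
s4 (pos 4,5,6,7,12,13,14,15): 1⊕1⊕1⊕0⊕0⊕0⊕1⊕0 = 0
s8 (pos 8,9,10,11,12,13,14,15): 0⊕0⊕1⊕1⊕0⊕0⊕1⊕0 = 1
Syndrome s8…s1 = 1011 → error at position 11.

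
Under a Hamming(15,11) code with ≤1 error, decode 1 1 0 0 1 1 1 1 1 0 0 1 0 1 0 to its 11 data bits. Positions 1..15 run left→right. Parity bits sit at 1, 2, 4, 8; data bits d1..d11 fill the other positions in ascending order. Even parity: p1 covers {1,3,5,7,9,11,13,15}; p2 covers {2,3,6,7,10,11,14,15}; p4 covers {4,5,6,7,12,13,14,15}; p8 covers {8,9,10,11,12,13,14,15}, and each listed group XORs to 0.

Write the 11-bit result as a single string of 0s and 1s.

s1 (pos 1,3,5,7,9,11,13,15): 1⊕0⊕1⊕1⊕1⊕0⊕0⊕0 = 0
s2 (pos 2,3,6,7,10,11,14,15): 1⊕0⊕1⊕1⊕0⊕0⊕1⊕0 = 0
s4 (pos 4,5,6,7,12,13,14,15): 0⊕1⊕1⊕1⊕1⊕0⊕1⊕0 = 1
s8 (pos 8,9,10,11,12,13,14,15): 1⊕1⊕0⊕0⊕1⊕0⊕1⊕0 = 0
Syndrome s8…s1 = 0100 → error at position 4.
Flip position 4: 110011111001010 → 110111111001010
Read data bits from positions 3,5,6,7,9,10,11,12,13,14,15: 01111001010

01111001010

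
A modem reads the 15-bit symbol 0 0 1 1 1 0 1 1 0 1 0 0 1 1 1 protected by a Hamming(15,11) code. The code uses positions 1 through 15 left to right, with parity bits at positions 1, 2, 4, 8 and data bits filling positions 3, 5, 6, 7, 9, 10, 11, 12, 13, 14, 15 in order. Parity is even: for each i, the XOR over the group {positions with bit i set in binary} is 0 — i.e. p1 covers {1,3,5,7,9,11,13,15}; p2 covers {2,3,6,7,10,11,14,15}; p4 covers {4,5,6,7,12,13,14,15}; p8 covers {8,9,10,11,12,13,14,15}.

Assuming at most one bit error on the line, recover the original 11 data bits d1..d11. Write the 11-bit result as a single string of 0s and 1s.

11010110111

s1 (pos 1,3,5,7,9,11,13,15): 0⊕1⊕1⊕1⊕0⊕0⊕1⊕1 = 1
s2 (pos 2,3,6,7,10,11,14,15): 0⊕1⊕0⊕1⊕1⊕0⊕1⊕1 = 1
s4 (pos 4,5,6,7,12,13,14,15): 1⊕1⊕0⊕1⊕0⊕1⊕1⊕1 = 0
s8 (pos 8,9,10,11,12,13,14,15): 1⊕0⊕1⊕0⊕0⊕1⊕1⊕1 = 1
Syndrome s8…s1 = 1011 → error at position 11.
Flip position 11: 001110110100111 → 001110110110111
Read data bits from positions 3,5,6,7,9,10,11,12,13,14,15: 11010110111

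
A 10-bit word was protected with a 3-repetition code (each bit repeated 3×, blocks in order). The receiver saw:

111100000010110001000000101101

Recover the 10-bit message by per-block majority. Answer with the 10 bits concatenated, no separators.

1000100011

Block 1 (111): 3 ones → 1
Block 2 (100): 1 one → 0
Block 3 (000): 0 ones → 0
Block 4 (010): 1 one → 0
Block 5 (110): 2 ones → 1
Block 6 (001): 1 one → 0
Block 7 (000): 0 ones → 0
Block 8 (000): 0 ones → 0
Block 9 (101): 2 ones → 1
Block 10 (101): 2 ones → 1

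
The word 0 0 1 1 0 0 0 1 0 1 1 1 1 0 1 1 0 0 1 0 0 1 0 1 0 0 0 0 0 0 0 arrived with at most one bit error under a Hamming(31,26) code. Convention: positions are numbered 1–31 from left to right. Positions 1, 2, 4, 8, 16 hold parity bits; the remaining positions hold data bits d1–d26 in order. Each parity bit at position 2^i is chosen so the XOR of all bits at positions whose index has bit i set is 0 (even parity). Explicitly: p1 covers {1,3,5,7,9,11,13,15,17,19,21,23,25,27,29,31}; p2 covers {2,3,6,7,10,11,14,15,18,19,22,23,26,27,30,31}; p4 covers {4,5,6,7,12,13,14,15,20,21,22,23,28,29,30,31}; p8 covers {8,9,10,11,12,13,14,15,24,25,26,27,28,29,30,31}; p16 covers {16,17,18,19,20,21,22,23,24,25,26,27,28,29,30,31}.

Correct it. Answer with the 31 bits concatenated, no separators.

0011000101110011001001010000000

s1 (pos 1,3,5,7,9,11,13,15,17,19,21,23,25,27,29,31): 0⊕1⊕0⊕0⊕0⊕1⊕1⊕1⊕0⊕1⊕0⊕0⊕0⊕0⊕0⊕0 = 1
s2 (pos 2,3,6,7,10,11,14,15,18,19,22,23,26,27,30,31): 0⊕1⊕0⊕0⊕1⊕1⊕0⊕1⊕0⊕1⊕1⊕0⊕0⊕0⊕0⊕0 = 0
s4 (pos 4,5,6,7,12,13,14,15,20,21,22,23,28,29,30,31): 1⊕0⊕0⊕0⊕1⊕1⊕0⊕1⊕0⊕0⊕1⊕0⊕0⊕0⊕0⊕0 = 1
s8 (pos 8,9,10,11,12,13,14,15,24,25,26,27,28,29,30,31): 1⊕0⊕1⊕1⊕1⊕1⊕0⊕1⊕1⊕0⊕0⊕0⊕0⊕0⊕0⊕0 = 1
s16 (pos 16,17,18,19,20,21,22,23,24,25,26,27,28,29,30,31): 1⊕0⊕0⊕1⊕0⊕0⊕1⊕0⊕1⊕0⊕0⊕0⊕0⊕0⊕0⊕0 = 0
Syndrome s16…s1 = 01101 → error at position 13.
Flip position 13: 0011000101111011001001010000000 → 0011000101110011001001010000000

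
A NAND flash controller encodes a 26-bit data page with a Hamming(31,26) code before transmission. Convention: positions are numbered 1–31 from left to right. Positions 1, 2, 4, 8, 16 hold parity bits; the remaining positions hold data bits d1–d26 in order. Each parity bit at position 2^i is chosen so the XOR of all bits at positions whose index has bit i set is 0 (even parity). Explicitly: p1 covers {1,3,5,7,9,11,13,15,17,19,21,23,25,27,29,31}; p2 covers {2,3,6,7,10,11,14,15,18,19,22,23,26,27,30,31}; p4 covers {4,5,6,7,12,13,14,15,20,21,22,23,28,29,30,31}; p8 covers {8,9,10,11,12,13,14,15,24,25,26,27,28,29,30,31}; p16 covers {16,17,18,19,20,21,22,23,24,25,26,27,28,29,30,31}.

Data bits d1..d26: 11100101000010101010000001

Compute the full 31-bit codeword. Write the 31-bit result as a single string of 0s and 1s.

1010110001010001010101010000001

Place data at non-parity positions: p1 p2 1 p4 1 1 0 p8 0 1 0 1 0 0 0 p16 0 1 0 1 0 1 0 1 0 0 0 0 0 0 1
p1 (pos 1,3,5,7,9,11,13,15,17,19,21,23,25,27,29,31): XOR of data positions = 1⊕1⊕0⊕0⊕0⊕0⊕0⊕0⊕0⊕0⊕0⊕0⊕0⊕0⊕1 = 1
p2 (pos 2,3,6,7,10,11,14,15,18,19,22,23,26,27,30,31): XOR of data positions = 1⊕1⊕0⊕1⊕0⊕0⊕0⊕1⊕0⊕1⊕0⊕0⊕0⊕0⊕1 = 0
p4 (pos 4,5,6,7,12,13,14,15,20,21,22,23,28,29,30,31): XOR of data positions = 1⊕1⊕0⊕1⊕0⊕0⊕0⊕1⊕0⊕1⊕0⊕0⊕0⊕0⊕1 = 0
p8 (pos 8,9,10,11,12,13,14,15,24,25,26,27,28,29,30,31): XOR of data positions = 0⊕1⊕0⊕1⊕0⊕0⊕0⊕1⊕0⊕0⊕0⊕0⊕0⊕0⊕1 = 0
p16 (pos 16,17,18,19,20,21,22,23,24,25,26,27,28,29,30,31): XOR of data positions = 0⊕1⊕0⊕1⊕0⊕1⊕0⊕1⊕0⊕0⊕0⊕0⊕0⊕0⊕1 = 1
Codeword: 1010110001010001010101010000001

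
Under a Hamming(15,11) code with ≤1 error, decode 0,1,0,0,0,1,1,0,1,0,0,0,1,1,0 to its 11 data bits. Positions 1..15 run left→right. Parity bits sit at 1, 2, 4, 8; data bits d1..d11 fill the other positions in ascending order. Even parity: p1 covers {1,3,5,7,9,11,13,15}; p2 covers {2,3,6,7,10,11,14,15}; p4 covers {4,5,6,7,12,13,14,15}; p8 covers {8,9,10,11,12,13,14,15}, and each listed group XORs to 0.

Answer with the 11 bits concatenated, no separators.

s1 (pos 1,3,5,7,9,11,13,15): 0⊕0⊕0⊕1⊕1⊕0⊕1⊕0 = 1
s2 (pos 2,3,6,7,10,11,14,15): 1⊕0⊕1⊕1⊕0⊕0⊕1⊕0 = 0
s4 (pos 4,5,6,7,12,13,14,15): 0⊕0⊕1⊕1⊕0⊕1⊕1⊕0 = 0
s8 (pos 8,9,10,11,12,13,14,15): 0⊕1⊕0⊕0⊕0⊕1⊕1⊕0 = 1
Syndrome s8…s1 = 1001 → error at position 9.
Flip position 9: 010001101000110 → 010001100000110
Read data bits from positions 3,5,6,7,9,10,11,12,13,14,15: 00110000110

00110000110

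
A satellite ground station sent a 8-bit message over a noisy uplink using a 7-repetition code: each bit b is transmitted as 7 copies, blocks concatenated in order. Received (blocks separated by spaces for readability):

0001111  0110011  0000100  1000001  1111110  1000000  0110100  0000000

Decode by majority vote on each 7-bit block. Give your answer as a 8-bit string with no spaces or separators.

Block 1 (0001111): 4 ones → 1
Block 2 (0110011): 4 ones → 1
Block 3 (0000100): 1 one → 0
Block 4 (1000001): 2 ones → 0
Block 5 (1111110): 6 ones → 1
Block 6 (1000000): 1 one → 0
Block 7 (0110100): 3 ones → 0
Block 8 (0000000): 0 ones → 0

11001000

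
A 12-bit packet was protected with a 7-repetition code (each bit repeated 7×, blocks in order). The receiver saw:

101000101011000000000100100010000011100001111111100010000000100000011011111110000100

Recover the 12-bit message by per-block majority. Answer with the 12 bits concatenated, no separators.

000000100010

Block 1 (1010001): 3 ones → 0
Block 2 (0101100): 3 ones → 0
Block 3 (0000000): 0 ones → 0
Block 4 (1001000): 2 ones → 0
Block 5 (1000001): 2 ones → 0
Block 6 (1100001): 3 ones → 0
Block 7 (1111111): 7 ones → 1
Block 8 (0001000): 1 one → 0
Block 9 (0000100): 1 one → 0
Block 10 (0000110): 2 ones → 0
Block 11 (1111111): 7 ones → 1
Block 12 (0000100): 1 one → 0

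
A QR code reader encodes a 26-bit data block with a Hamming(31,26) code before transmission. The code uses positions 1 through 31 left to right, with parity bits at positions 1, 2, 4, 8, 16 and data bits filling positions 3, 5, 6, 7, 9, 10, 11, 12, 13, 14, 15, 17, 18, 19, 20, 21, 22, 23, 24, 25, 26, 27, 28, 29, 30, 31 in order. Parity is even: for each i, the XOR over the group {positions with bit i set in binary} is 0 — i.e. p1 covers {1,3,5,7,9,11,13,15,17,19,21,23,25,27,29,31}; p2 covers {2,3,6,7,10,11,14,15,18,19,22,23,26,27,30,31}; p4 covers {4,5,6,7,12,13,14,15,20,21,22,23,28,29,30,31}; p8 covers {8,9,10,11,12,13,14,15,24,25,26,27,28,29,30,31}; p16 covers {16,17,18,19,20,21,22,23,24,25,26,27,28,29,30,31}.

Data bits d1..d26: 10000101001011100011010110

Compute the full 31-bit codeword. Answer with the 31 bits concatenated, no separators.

0111000001010010011100011010110

Place data at non-parity positions: p1 p2 1 p4 0 0 0 p8 0 1 0 1 0 0 1 p16 0 1 1 1 0 0 0 1 1 0 1 0 1 1 0
p1 (pos 1,3,5,7,9,11,13,15,17,19,21,23,25,27,29,31): XOR of data positions = 1⊕0⊕0⊕0⊕0⊕0⊕1⊕0⊕1⊕0⊕0⊕1⊕1⊕1⊕0 = 0
p2 (pos 2,3,6,7,10,11,14,15,18,19,22,23,26,27,30,31): XOR of data positions = 1⊕0⊕0⊕1⊕0⊕0⊕1⊕1⊕1⊕0⊕0⊕0⊕1⊕1⊕0 = 1
p4 (pos 4,5,6,7,12,13,14,15,20,21,22,23,28,29,30,31): XOR of data positions = 0⊕0⊕0⊕1⊕0⊕0⊕1⊕1⊕0⊕0⊕0⊕0⊕1⊕1⊕0 = 1
p8 (pos 8,9,10,11,12,13,14,15,24,25,26,27,28,29,30,31): XOR of data positions = 0⊕1⊕0⊕1⊕0⊕0⊕1⊕1⊕1⊕0⊕1⊕0⊕1⊕1⊕0 = 0
p16 (pos 16,17,18,19,20,21,22,23,24,25,26,27,28,29,30,31): XOR of data positions = 0⊕1⊕1⊕1⊕0⊕0⊕0⊕1⊕1⊕0⊕1⊕0⊕1⊕1⊕0 = 0
Codeword: 0111000001010010011100011010110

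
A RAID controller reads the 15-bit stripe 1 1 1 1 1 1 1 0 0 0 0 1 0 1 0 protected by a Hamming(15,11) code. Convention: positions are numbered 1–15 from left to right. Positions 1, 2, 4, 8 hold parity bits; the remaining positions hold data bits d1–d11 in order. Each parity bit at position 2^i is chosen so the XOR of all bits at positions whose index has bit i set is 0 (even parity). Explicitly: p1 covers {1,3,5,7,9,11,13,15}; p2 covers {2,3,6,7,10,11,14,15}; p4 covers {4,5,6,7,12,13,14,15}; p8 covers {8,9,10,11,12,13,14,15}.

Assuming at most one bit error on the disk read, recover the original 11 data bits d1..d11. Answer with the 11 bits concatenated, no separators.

11110001010

s1 (pos 1,3,5,7,9,11,13,15): 1⊕1⊕1⊕1⊕0⊕0⊕0⊕0 = 0
s2 (pos 2,3,6,7,10,11,14,15): 1⊕1⊕1⊕1⊕0⊕0⊕1⊕0 = 1
s4 (pos 4,5,6,7,12,13,14,15): 1⊕1⊕1⊕1⊕1⊕0⊕1⊕0 = 0
s8 (pos 8,9,10,11,12,13,14,15): 0⊕0⊕0⊕0⊕1⊕0⊕1⊕0 = 0
Syndrome s8…s1 = 0010 → error at position 2.
Flip position 2: 111111100001010 → 101111100001010
Read data bits from positions 3,5,6,7,9,10,11,12,13,14,15: 11110001010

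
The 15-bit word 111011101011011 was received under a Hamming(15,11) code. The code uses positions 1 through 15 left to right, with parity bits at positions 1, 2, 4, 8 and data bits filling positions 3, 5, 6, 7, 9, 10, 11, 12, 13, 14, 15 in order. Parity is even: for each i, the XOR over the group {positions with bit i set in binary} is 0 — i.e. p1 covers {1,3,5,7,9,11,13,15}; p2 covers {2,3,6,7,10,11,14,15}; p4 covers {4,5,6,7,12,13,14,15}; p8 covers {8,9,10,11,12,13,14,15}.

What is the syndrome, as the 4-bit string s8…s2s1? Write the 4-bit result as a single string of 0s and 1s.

1011

s1 (pos 1,3,5,7,9,11,13,15): 1⊕1⊕1⊕1⊕1⊕1⊕0⊕1 = 1
s2 (pos 2,3,6,7,10,11,14,15): 1⊕1⊕1⊕1⊕0⊕1⊕1⊕1 = 1
s4 (pos 4,5,6,7,12,13,14,15): 0⊕1⊕1⊕1⊕1⊕0⊕1⊕1 = 0
s8 (pos 8,9,10,11,12,13,14,15): 0⊕1⊕0⊕1⊕1⊕0⊕1⊕1 = 1
Syndrome s8…s1 = 1011 → error at position 11.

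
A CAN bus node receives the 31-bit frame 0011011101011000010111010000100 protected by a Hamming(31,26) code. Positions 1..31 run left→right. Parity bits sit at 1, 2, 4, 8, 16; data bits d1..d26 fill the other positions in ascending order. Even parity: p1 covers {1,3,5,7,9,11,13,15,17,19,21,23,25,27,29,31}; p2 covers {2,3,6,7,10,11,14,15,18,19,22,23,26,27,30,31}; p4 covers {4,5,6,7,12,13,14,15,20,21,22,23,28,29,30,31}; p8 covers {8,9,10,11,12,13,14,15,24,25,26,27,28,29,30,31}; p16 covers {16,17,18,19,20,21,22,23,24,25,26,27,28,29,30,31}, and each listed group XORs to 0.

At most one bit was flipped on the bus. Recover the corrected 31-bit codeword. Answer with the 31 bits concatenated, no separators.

s1 (pos 1,3,5,7,9,11,13,15,17,19,21,23,25,27,29,31): 0⊕1⊕0⊕1⊕0⊕0⊕1⊕0⊕0⊕0⊕1⊕0⊕0⊕0⊕1⊕0 = 1
s2 (pos 2,3,6,7,10,11,14,15,18,19,22,23,26,27,30,31): 0⊕1⊕1⊕1⊕1⊕0⊕0⊕0⊕1⊕0⊕1⊕0⊕0⊕0⊕0⊕0 = 0
s4 (pos 4,5,6,7,12,13,14,15,20,21,22,23,28,29,30,31): 1⊕0⊕1⊕1⊕1⊕1⊕0⊕0⊕1⊕1⊕1⊕0⊕0⊕1⊕0⊕0 = 1
s8 (pos 8,9,10,11,12,13,14,15,24,25,26,27,28,29,30,31): 1⊕0⊕1⊕0⊕1⊕1⊕0⊕0⊕1⊕0⊕0⊕0⊕0⊕1⊕0⊕0 = 0
s16 (pos 16,17,18,19,20,21,22,23,24,25,26,27,28,29,30,31): 0⊕0⊕1⊕0⊕1⊕1⊕1⊕0⊕1⊕0⊕0⊕0⊕0⊕1⊕0⊕0 = 0
Syndrome s16…s1 = 00101 → error at position 5.
Flip position 5: 0011011101011000010111010000100 → 0011111101011000010111010000100

0011111101011000010111010000100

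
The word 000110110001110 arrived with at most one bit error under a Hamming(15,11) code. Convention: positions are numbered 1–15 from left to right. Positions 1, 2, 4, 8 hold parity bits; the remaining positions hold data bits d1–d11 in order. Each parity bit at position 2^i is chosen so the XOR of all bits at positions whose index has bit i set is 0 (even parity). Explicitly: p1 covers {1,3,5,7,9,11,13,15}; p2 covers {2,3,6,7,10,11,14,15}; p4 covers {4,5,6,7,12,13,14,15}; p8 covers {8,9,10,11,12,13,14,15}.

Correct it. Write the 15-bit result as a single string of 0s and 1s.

100110110001110

s1 (pos 1,3,5,7,9,11,13,15): 0⊕0⊕1⊕1⊕0⊕0⊕1⊕0 = 1
s2 (pos 2,3,6,7,10,11,14,15): 0⊕0⊕0⊕1⊕0⊕0⊕1⊕0 = 0
s4 (pos 4,5,6,7,12,13,14,15): 1⊕1⊕0⊕1⊕1⊕1⊕1⊕0 = 0
s8 (pos 8,9,10,11,12,13,14,15): 1⊕0⊕0⊕0⊕1⊕1⊕1⊕0 = 0
Syndrome s8…s1 = 0001 → error at position 1.
Flip position 1: 000110110001110 → 100110110001110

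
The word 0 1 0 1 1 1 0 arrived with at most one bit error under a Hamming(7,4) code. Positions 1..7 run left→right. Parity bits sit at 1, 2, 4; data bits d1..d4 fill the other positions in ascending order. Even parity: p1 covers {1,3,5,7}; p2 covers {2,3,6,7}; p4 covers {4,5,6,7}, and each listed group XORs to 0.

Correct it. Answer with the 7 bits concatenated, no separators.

0101010

s1 (pos 1,3,5,7): 0⊕0⊕1⊕0 = 1
s2 (pos 2,3,6,7): 1⊕0⊕1⊕0 = 0
s4 (pos 4,5,6,7): 1⊕1⊕1⊕0 = 1
Syndrome s4…s1 = 101 → error at position 5.
Flip position 5: 0101110 → 0101010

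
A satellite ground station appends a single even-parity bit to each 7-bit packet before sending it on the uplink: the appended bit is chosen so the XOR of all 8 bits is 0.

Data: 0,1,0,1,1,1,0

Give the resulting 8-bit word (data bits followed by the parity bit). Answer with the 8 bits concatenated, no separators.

01011100

XOR of the 7 data bits: 0⊕1⊕0⊕1⊕1⊕1⊕0 = 0
Parity bit = 0 (so all 8 bits XOR to 0).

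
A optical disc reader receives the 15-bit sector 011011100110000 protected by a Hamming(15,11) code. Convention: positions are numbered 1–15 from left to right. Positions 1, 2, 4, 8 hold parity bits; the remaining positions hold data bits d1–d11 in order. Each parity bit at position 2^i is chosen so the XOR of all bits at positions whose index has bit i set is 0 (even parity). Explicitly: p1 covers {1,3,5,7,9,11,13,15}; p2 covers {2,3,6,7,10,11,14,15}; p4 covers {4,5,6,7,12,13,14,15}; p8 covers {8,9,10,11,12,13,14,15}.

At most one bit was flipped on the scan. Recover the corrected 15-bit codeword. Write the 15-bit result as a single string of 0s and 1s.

s1 (pos 1,3,5,7,9,11,13,15): 0⊕1⊕1⊕1⊕0⊕1⊕0⊕0 = 0
s2 (pos 2,3,6,7,10,11,14,15): 1⊕1⊕1⊕1⊕1⊕1⊕0⊕0 = 0
s4 (pos 4,5,6,7,12,13,14,15): 0⊕1⊕1⊕1⊕0⊕0⊕0⊕0 = 1
s8 (pos 8,9,10,11,12,13,14,15): 0⊕0⊕1⊕1⊕0⊕0⊕0⊕0 = 0
Syndrome s8…s1 = 0100 → error at position 4.
Flip position 4: 011011100110000 → 011111100110000

011111100110000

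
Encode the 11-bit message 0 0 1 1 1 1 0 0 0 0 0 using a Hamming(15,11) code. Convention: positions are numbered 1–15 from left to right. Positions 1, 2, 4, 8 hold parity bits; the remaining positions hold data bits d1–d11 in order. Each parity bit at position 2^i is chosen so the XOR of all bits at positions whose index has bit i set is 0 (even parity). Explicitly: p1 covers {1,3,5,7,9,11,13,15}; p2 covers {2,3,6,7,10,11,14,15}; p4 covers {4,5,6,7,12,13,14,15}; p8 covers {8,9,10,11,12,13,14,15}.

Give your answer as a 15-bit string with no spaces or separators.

Place data at non-parity positions: p1 p2 0 p4 0 1 1 p8 1 1 0 0 0 0 0
p1 (pos 1,3,5,7,9,11,13,15): XOR of data positions = 0⊕0⊕1⊕1⊕0⊕0⊕0 = 0
p2 (pos 2,3,6,7,10,11,14,15): XOR of data positions = 0⊕1⊕1⊕1⊕0⊕0⊕0 = 1
p4 (pos 4,5,6,7,12,13,14,15): XOR of data positions = 0⊕1⊕1⊕0⊕0⊕0⊕0 = 0
p8 (pos 8,9,10,11,12,13,14,15): XOR of data positions = 1⊕1⊕0⊕0⊕0⊕0⊕0 = 0
Codeword: 010001101100000

010001101100000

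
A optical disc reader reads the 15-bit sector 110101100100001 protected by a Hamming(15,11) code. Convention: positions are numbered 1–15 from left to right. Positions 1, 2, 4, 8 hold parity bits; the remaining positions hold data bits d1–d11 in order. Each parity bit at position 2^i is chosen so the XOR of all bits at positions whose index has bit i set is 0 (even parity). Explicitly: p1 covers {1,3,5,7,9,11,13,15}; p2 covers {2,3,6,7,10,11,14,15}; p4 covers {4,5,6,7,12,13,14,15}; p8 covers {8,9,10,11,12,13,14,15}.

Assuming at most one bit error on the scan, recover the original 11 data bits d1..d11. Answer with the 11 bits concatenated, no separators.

10110100001

s1 (pos 1,3,5,7,9,11,13,15): 1⊕0⊕0⊕1⊕0⊕0⊕0⊕1 = 1
s2 (pos 2,3,6,7,10,11,14,15): 1⊕0⊕1⊕1⊕1⊕0⊕0⊕1 = 1
s4 (pos 4,5,6,7,12,13,14,15): 1⊕0⊕1⊕1⊕0⊕0⊕0⊕1 = 0
s8 (pos 8,9,10,11,12,13,14,15): 0⊕0⊕1⊕0⊕0⊕0⊕0⊕1 = 0
Syndrome s8…s1 = 0011 → error at position 3.
Flip position 3: 110101100100001 → 111101100100001
Read data bits from positions 3,5,6,7,9,10,11,12,13,14,15: 10110100001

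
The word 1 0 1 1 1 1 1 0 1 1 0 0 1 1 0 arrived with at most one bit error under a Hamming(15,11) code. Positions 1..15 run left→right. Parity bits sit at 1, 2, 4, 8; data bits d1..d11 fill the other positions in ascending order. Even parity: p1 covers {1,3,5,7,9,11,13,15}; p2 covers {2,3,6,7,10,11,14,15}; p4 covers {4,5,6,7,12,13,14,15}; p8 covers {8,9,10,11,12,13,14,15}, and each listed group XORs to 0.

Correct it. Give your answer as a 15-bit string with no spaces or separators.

111111101100110

s1 (pos 1,3,5,7,9,11,13,15): 1⊕1⊕1⊕1⊕1⊕0⊕1⊕0 = 0
s2 (pos 2,3,6,7,10,11,14,15): 0⊕1⊕1⊕1⊕1⊕0⊕1⊕0 = 1
s4 (pos 4,5,6,7,12,13,14,15): 1⊕1⊕1⊕1⊕0⊕1⊕1⊕0 = 0
s8 (pos 8,9,10,11,12,13,14,15): 0⊕1⊕1⊕0⊕0⊕1⊕1⊕0 = 0
Syndrome s8…s1 = 0010 → error at position 2.
Flip position 2: 101111101100110 → 111111101100110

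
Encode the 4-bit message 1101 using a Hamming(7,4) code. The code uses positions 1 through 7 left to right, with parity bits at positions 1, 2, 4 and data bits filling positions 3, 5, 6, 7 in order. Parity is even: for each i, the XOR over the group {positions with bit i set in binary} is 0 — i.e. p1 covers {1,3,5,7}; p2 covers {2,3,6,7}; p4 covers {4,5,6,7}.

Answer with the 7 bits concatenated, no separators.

1010101

Place data at non-parity positions: p1 p2 1 p4 1 0 1
p1 (pos 1,3,5,7): XOR of data positions = 1⊕1⊕1 = 1
p2 (pos 2,3,6,7): XOR of data positions = 1⊕0⊕1 = 0
p4 (pos 4,5,6,7): XOR of data positions = 1⊕0⊕1 = 0
Codeword: 1010101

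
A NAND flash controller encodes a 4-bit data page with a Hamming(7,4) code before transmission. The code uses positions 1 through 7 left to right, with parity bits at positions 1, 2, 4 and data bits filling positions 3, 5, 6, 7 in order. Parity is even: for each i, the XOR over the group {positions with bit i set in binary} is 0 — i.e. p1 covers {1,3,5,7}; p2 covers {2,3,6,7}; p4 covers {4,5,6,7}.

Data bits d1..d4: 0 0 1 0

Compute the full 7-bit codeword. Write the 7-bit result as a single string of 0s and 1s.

0101010

Place data at non-parity positions: p1 p2 0 p4 0 1 0
p1 (pos 1,3,5,7): XOR of data positions = 0⊕0⊕0 = 0
p2 (pos 2,3,6,7): XOR of data positions = 0⊕1⊕0 = 1
p4 (pos 4,5,6,7): XOR of data positions = 0⊕1⊕0 = 1
Codeword: 0101010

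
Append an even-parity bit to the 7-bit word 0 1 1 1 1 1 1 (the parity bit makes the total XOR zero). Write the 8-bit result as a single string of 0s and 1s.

XOR of the 7 data bits: 0⊕1⊕1⊕1⊕1⊕1⊕1 = 0
Parity bit = 0 (so all 8 bits XOR to 0).

01111110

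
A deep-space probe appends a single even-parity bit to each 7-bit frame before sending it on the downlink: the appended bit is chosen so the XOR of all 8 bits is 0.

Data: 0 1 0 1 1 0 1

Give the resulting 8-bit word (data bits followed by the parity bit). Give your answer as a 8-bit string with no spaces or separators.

01011010

XOR of the 7 data bits: 0⊕1⊕0⊕1⊕1⊕0⊕1 = 0
Parity bit = 0 (so all 8 bits XOR to 0).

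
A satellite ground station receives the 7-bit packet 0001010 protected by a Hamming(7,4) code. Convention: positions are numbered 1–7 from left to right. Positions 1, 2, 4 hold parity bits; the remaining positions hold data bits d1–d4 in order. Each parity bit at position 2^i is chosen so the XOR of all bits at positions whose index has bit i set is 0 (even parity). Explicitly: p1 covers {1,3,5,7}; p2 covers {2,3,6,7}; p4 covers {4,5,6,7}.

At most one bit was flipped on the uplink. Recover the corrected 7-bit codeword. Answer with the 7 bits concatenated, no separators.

0101010

s1 (pos 1,3,5,7): 0⊕0⊕0⊕0 = 0
s2 (pos 2,3,6,7): 0⊕0⊕1⊕0 = 1
s4 (pos 4,5,6,7): 1⊕0⊕1⊕0 = 0
Syndrome s4…s1 = 010 → error at position 2.
Flip position 2: 0001010 → 0101010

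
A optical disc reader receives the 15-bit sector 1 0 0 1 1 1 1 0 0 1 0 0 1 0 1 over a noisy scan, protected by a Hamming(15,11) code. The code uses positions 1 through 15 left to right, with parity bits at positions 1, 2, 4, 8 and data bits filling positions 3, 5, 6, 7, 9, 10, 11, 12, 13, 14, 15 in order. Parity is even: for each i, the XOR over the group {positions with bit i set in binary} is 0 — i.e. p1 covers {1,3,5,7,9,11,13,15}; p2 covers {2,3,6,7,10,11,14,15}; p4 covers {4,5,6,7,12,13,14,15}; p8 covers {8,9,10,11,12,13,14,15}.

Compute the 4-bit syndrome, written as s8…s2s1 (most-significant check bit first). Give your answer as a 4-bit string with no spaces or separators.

1001

s1 (pos 1,3,5,7,9,11,13,15): 1⊕0⊕1⊕1⊕0⊕0⊕1⊕1 = 1
s2 (pos 2,3,6,7,10,11,14,15): 0⊕0⊕1⊕1⊕1⊕0⊕0⊕1 = 0
s4 (pos 4,5,6,7,12,13,14,15): 1⊕1⊕1⊕1⊕0⊕1⊕0⊕1 = 0
s8 (pos 8,9,10,11,12,13,14,15): 0⊕0⊕1⊕0⊕0⊕1⊕0⊕1 = 1
Syndrome s8…s1 = 1001 → error at position 9.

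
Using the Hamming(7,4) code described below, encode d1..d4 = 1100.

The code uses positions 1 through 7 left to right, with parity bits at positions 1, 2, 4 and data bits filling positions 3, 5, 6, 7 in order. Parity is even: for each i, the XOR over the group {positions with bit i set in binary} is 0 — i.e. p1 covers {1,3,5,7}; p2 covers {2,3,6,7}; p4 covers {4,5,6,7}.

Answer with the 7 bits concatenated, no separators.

Place data at non-parity positions: p1 p2 1 p4 1 0 0
p1 (pos 1,3,5,7): XOR of data positions = 1⊕1⊕0 = 0
p2 (pos 2,3,6,7): XOR of data positions = 1⊕0⊕0 = 1
p4 (pos 4,5,6,7): XOR of data positions = 1⊕0⊕0 = 1
Codeword: 0111100

0111100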